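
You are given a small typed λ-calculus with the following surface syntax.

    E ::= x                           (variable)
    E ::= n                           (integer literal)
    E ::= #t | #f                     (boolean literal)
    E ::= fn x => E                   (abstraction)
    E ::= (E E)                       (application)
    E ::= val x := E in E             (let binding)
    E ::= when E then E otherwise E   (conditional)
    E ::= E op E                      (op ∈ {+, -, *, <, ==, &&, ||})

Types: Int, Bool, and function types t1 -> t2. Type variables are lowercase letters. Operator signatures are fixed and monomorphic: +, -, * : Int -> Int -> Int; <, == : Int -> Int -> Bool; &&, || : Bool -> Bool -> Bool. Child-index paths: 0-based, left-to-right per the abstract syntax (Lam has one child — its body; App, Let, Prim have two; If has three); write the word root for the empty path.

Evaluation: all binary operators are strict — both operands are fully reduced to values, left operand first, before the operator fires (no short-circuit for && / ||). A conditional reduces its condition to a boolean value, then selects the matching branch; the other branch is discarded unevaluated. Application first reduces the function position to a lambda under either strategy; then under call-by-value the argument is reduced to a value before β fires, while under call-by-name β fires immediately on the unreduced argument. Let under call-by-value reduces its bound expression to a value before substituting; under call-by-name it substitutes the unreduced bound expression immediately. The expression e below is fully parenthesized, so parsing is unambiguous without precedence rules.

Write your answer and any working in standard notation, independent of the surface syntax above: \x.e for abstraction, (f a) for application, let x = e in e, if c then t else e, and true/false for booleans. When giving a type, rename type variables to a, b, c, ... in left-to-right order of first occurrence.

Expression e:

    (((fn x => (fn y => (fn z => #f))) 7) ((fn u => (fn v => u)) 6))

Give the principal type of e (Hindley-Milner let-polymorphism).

Trace:
\z._ : c -> Bool
\y._ : b -> c -> Bool
\x._ : a -> b -> c -> Bool
  unify a -> b -> c -> Bool ~ Int -> d
  unify a ~ Int
  unify b -> c -> Bool ~ d
_ _ : b -> c -> Bool
u : e
\v._ : f -> e
\u._ : e -> f -> e
  unify e -> f -> e ~ Int -> g
  unify e ~ Int
  unify f -> Int ~ g
_ _ : f -> Int
  unify b -> c -> Bool ~ (f -> Int) -> h
  unify b ~ f -> Int
  unify c -> Bool ~ h
_ _ : c -> Bool

Answer: a -> Bool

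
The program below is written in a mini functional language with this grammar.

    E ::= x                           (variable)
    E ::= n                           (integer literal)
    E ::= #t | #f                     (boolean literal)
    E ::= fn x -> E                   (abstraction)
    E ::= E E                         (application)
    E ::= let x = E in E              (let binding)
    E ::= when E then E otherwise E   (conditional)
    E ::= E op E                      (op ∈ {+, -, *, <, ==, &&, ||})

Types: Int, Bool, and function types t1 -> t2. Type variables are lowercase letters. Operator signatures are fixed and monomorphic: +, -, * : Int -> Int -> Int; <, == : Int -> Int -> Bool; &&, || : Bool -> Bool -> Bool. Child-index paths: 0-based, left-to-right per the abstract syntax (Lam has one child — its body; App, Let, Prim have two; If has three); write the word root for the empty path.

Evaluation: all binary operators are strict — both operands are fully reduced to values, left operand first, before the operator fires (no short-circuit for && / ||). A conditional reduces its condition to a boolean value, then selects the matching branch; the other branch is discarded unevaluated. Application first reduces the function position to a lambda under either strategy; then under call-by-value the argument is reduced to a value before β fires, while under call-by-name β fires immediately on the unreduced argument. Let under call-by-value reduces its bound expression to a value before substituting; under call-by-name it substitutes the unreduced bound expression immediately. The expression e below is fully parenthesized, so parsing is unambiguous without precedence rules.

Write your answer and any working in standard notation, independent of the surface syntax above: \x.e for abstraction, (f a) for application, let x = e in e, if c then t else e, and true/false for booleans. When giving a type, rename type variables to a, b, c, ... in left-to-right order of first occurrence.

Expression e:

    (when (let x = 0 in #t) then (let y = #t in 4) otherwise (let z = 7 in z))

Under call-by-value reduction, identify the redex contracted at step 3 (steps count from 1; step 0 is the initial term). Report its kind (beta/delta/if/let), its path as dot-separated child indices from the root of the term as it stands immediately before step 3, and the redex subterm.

Working:
step 0: (if (let x = 0 in true) then (let y = true in 4) else (let z = 7 in z))
step 1: [let@0] (if true then (let y = true in 4) else (let z = 7 in z))
step 2: [if@root] (let y = true in 4)
step 3: [let@root] 4

Answer: let at root : (let y = true in 4)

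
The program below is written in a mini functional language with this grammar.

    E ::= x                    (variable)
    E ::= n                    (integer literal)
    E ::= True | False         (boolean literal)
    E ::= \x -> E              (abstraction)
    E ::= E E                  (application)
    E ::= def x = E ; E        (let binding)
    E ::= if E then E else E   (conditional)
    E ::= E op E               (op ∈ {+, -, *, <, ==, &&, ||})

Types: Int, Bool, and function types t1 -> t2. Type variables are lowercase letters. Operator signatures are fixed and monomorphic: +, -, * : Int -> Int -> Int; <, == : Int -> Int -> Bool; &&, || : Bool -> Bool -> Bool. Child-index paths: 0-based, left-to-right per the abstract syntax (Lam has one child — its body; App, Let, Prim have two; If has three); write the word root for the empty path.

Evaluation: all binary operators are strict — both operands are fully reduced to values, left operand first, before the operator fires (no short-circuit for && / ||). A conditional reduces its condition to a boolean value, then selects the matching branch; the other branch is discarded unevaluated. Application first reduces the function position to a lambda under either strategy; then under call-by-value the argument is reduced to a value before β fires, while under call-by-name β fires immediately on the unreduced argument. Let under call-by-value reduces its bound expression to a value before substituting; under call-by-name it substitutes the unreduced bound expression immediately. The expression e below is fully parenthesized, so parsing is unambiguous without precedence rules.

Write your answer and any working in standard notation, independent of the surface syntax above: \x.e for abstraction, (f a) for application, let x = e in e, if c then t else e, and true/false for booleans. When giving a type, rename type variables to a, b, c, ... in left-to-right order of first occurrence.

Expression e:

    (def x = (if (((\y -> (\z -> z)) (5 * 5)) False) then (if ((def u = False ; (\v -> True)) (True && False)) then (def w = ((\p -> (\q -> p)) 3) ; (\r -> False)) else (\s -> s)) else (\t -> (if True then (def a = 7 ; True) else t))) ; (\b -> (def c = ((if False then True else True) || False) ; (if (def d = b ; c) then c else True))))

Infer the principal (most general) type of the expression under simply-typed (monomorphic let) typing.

Answer: a -> Bool

Working:
z : b
\z._ : b -> b
\y._ : a -> b -> b
  unify Int ~ Int
  unify Int ~ Int
  unify a -> b -> b ~ Int -> c
  unify a ~ Int
  unify b -> b ~ c
_ _ : b -> b
  unify b -> b ~ Bool -> d
  unify b ~ Bool
  unify Bool ~ d
_ _ : Bool
  unify Bool ~ Bool
let u : Bool
\v._ : e -> Bool
  unify Bool ~ Bool
  unify Bool ~ Bool
  unify e -> Bool ~ Bool -> f
  unify e ~ Bool
  unify Bool ~ f
_ _ : Bool
  unify Bool ~ Bool
p : g
\q._ : h -> g
\p._ : g -> h -> g
  unify g -> h -> g ~ Int -> i
  unify g ~ Int
  unify h -> Int ~ i
_ _ : h -> Int
let w : h -> Int
\r._ : j -> Bool
s : k
\s._ : k -> k
  unify j -> Bool ~ k -> k
  unify j ~ k
  unify Bool ~ k
  unify Bool ~ Bool
let a : Int
t : l
  unify Bool ~ l
\t._ : Bool -> Bool
  unify Bool -> Bool ~ Bool -> Bool
  unify Bool ~ Bool
  unify Bool ~ Bool
let x : Bool -> Bool
  unify Bool ~ Bool
  unify Bool ~ Bool
  unify Bool ~ Bool
  unify Bool ~ Bool
let c : Bool
b : m
let d : m
c : Bool
  unify Bool ~ Bool
c : Bool
  unify Bool ~ Bool
\b._ : m -> Bool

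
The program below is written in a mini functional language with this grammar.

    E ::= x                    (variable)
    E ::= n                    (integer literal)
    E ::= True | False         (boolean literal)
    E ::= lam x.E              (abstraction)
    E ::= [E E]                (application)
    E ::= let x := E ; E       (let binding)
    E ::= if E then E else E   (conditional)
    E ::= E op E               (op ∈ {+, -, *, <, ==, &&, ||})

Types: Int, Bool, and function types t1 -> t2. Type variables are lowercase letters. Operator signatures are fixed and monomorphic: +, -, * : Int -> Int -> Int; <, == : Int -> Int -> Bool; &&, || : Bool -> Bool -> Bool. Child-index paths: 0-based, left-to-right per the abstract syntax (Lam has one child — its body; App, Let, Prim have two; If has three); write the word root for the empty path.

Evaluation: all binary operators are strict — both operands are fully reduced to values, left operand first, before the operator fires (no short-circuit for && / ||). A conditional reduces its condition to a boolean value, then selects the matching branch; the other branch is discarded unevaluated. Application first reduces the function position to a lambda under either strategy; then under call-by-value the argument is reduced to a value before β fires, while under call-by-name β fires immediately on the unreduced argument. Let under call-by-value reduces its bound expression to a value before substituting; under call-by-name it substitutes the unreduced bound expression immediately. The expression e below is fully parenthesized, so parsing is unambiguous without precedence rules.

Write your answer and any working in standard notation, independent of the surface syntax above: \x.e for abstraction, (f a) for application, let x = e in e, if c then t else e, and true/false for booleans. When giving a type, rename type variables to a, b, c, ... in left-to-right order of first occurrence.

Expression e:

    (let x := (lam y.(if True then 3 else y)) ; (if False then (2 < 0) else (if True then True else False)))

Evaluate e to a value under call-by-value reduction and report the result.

Working:
step 0: (let x = (\y.(if true then 3 else y)) in (if false then (2 < 0) else (if true then true else false)))
step 1: [let@root] (if false then (2 < 0) else (if true then true else false))
step 2: [if@root] (if true then true else false)
step 3: [if@root] true

Answer: true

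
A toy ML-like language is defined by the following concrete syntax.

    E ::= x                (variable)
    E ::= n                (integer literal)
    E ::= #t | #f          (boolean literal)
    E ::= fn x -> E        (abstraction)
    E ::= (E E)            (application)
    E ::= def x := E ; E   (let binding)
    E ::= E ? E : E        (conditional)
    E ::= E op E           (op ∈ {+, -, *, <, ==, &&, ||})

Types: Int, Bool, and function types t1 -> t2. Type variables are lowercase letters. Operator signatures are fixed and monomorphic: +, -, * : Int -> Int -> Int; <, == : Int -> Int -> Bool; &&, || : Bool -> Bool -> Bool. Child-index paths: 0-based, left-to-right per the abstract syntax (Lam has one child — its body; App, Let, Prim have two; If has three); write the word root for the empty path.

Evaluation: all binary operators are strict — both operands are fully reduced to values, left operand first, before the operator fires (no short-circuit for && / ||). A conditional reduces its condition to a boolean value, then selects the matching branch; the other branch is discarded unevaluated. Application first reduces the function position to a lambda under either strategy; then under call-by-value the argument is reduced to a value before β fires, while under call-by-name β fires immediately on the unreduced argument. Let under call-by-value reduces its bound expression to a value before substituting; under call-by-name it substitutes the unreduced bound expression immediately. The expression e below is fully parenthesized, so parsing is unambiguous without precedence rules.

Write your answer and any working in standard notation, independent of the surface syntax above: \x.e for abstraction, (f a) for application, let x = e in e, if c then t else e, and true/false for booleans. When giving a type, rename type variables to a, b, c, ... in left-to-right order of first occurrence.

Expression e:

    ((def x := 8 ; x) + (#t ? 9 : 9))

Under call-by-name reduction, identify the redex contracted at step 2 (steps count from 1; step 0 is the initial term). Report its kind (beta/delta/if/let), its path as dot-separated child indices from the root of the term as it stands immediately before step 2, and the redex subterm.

Answer: if at 1 : (if true then 9 else 9)

Derivation:
step 0: ((let x = 8 in x) + (if true then 9 else 9))
step 1: [let@0] (8 + (if true then 9 else 9))
step 2: [if@1] (8 + 9)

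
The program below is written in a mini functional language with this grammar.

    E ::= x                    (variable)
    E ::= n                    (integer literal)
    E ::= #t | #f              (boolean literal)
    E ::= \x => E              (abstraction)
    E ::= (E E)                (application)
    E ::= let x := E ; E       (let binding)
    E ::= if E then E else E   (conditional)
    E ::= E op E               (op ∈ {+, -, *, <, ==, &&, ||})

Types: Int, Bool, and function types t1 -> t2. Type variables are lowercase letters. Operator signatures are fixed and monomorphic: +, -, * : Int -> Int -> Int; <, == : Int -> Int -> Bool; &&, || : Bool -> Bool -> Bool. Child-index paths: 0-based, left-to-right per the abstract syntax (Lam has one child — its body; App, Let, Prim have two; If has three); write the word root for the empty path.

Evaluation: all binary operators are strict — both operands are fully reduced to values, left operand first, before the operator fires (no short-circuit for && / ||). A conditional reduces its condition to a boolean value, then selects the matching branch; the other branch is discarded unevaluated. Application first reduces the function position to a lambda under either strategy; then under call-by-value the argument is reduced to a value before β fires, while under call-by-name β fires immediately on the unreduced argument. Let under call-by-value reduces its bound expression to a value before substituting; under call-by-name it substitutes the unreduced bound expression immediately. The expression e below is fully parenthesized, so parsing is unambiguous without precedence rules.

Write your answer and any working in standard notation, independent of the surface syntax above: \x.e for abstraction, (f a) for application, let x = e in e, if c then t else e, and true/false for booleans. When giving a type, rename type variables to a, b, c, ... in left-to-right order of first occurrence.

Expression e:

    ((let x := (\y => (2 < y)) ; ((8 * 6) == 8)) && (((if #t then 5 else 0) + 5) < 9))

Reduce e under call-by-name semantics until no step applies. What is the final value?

Working:
step 0: ((let x = (\y.(2 < y)) in ((8 * 6) == 8)) && (((if true then 5 else 0) + 5) < 9))
step 1: [let@0] (((8 * 6) == 8) && (((if true then 5 else 0) + 5) < 9))
step 2: [delta@0.0] ((48 == 8) && (((if true then 5 else 0) + 5) < 9))
step 3: [delta@0] (false && (((if true then 5 else 0) + 5) < 9))
step 4: [if@1.0.0] (false && ((5 + 5) < 9))
step 5: [delta@1.0] (false && (10 < 9))
step 6: [delta@1] (false && false)
step 7: [delta@root] false

Answer: false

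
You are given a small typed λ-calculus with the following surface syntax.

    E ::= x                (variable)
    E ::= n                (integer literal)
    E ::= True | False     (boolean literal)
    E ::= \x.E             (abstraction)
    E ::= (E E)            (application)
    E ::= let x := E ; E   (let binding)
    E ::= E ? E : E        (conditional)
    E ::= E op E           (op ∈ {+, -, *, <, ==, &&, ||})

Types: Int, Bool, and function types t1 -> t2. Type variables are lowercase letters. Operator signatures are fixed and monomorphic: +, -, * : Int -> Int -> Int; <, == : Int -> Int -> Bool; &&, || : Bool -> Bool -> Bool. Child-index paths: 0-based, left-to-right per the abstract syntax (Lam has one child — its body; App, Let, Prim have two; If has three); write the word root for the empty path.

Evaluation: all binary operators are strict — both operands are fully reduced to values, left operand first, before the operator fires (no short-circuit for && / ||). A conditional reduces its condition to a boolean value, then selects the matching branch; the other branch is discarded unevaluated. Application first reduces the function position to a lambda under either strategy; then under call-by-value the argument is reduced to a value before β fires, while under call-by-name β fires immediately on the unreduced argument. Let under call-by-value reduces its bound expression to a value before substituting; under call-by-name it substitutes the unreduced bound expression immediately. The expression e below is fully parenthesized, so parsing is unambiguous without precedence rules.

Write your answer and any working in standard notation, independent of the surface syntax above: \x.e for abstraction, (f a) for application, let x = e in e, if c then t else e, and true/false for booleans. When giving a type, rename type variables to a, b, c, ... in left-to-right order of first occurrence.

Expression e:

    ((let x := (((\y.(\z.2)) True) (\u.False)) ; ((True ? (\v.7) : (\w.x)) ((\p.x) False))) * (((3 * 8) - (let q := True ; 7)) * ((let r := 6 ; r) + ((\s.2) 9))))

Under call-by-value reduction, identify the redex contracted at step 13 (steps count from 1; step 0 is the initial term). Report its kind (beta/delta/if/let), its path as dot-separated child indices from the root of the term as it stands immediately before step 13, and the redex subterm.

Derivation:
step 0: ((let x = (((\y.(\z.2)) true) (\u.false)) in ((if true then (\v.7) else (\w.x)) ((\p.x) false))) * (((3 * 8) - (let q = true in 7)) * ((let r = 6 in r) + ((\s.2) 9))))
step 1: [beta@0.0.0] ((let x = ((\z.2) (\u.false)) in ((if true then (\v.7) else (\w.x)) ((\p.x) false))) * (((3 * 8) - (let q = true in 7)) * ((let r = 6 in r) + ((\s.2) 9))))
step 2: [beta@0.0] ((let x = 2 in ((if true then (\v.7) else (\w.x)) ((\p.x) false))) * (((3 * 8) - (let q = true in 7)) * ((let r = 6 in r) + ((\s.2) 9))))
step 3: [let@0] (((if true then (\v.7) else (\w.2)) ((\p.2) false)) * (((3 * 8) - (let q = true in 7)) * ((let r = 6 in r) + ((\s.2) 9))))
step 4: [if@0.0] (((\v.7) ((\p.2) false)) * (((3 * 8) - (let q = true in 7)) * ((let r = 6 in r) + ((\s.2) 9))))
step 5: [beta@0.1] (((\v.7) 2) * (((3 * 8) - (let q = true in 7)) * ((let r = 6 in r) + ((\s.2) 9))))
step 6: [beta@0] (7 * (((3 * 8) - (let q = true in 7)) * ((let r = 6 in r) + ((\s.2) 9))))
step 7: [delta@1.0.0] (7 * ((24 - (let q = true in 7)) * ((let r = 6 in r) + ((\s.2) 9))))
step 8: [let@1.0.1] (7 * ((24 - 7) * ((let r = 6 in r) + ((\s.2) 9))))
step 9: [delta@1.0] (7 * (17 * ((let r = 6 in r) + ((\s.2) 9))))
step 10: [let@1.1.0] (7 * (17 * (6 + ((\s.2) 9))))
step 11: [beta@1.1.1] (7 * (17 * (6 + 2)))
step 12: [delta@1.1] (7 * (17 * 8))
step 13: [delta@1] (7 * 136)

Answer: delta at 1 : (17 * 8)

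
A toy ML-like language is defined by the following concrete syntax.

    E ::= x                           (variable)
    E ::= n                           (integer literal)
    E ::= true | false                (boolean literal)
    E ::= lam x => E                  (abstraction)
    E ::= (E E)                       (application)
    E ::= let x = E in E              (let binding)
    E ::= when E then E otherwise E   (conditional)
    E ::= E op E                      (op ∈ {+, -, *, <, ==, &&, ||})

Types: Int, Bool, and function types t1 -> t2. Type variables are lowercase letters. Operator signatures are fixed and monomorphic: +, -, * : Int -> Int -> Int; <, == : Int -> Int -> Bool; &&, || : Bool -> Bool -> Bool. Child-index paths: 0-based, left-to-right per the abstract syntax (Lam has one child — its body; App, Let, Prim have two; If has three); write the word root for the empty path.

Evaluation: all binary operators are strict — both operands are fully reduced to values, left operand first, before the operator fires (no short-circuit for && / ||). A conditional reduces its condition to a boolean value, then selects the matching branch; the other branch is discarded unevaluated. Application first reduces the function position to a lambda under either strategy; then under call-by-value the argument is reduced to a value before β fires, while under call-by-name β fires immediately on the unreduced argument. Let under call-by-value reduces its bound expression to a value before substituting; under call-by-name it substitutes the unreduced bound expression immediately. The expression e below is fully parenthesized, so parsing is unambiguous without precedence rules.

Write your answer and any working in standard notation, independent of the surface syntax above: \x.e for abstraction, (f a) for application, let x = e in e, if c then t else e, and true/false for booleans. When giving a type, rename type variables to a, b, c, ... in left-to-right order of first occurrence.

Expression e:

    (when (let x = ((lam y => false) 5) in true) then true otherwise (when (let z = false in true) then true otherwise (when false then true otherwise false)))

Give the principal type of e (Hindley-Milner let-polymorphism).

Working:
\y._ : a -> Bool
  unify a -> Bool ~ Int -> b
  unify a ~ Int
  unify Bool ~ b
_ _ : Bool
let x : Bool
  unify Bool ~ Bool
let z : Bool
  unify Bool ~ Bool
  unify Bool ~ Bool
  unify Bool ~ Bool
  unify Bool ~ Bool
  unify Bool ~ Bool

Answer: Bool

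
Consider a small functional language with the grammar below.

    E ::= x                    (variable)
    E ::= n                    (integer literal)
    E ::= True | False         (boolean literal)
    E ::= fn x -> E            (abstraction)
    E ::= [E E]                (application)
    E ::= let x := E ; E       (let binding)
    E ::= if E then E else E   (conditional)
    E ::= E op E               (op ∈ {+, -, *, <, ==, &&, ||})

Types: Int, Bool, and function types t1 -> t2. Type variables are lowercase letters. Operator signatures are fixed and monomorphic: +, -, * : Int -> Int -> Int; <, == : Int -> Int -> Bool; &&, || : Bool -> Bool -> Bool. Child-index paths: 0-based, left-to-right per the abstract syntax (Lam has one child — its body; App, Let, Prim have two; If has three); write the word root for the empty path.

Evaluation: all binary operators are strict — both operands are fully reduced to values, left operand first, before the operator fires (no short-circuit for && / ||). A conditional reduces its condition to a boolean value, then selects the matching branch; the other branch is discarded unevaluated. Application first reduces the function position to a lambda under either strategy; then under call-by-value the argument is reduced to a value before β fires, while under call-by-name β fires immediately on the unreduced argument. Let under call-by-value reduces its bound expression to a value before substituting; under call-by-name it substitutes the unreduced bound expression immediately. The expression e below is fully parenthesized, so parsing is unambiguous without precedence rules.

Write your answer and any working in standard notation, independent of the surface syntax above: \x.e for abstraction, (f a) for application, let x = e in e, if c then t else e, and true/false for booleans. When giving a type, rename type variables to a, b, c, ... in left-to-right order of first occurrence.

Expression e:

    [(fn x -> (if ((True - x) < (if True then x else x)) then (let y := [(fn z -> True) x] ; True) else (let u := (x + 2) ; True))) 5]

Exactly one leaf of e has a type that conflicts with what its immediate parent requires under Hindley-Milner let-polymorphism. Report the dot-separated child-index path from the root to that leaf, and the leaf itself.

Working:
  unify Bool ~ Int
  FAIL: mismatch Bool ~ Int

Answer: 0.0.0.0.0 : true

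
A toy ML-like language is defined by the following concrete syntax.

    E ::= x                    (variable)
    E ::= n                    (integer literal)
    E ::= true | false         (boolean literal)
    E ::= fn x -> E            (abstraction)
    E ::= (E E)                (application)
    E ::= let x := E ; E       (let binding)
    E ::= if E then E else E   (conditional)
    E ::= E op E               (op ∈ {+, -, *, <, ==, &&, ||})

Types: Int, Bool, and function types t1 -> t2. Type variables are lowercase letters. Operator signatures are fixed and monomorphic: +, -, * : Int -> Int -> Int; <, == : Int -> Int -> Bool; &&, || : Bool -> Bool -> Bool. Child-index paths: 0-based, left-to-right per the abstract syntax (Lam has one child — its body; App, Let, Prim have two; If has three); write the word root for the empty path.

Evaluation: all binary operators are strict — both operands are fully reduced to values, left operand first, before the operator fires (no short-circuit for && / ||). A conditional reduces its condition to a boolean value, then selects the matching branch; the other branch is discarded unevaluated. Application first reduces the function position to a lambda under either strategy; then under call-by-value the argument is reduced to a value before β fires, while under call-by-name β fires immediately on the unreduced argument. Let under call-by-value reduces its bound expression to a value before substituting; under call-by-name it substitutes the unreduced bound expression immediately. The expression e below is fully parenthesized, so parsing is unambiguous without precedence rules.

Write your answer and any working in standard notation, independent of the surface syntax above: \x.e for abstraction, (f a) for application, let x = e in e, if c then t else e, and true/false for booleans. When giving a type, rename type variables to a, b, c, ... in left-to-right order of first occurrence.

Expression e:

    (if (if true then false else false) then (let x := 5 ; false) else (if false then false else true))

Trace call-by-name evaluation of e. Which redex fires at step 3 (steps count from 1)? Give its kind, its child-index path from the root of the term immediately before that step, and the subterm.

Working:
step 0: (if (if true then false else false) then (let x = 5 in false) else (if false then false else true))
step 1: [if@0] (if false then (let x = 5 in false) else (if false then false else true))
step 2: [if@root] (if false then false else true)
step 3: [if@root] true

Answer: if at root : (if false then false else true)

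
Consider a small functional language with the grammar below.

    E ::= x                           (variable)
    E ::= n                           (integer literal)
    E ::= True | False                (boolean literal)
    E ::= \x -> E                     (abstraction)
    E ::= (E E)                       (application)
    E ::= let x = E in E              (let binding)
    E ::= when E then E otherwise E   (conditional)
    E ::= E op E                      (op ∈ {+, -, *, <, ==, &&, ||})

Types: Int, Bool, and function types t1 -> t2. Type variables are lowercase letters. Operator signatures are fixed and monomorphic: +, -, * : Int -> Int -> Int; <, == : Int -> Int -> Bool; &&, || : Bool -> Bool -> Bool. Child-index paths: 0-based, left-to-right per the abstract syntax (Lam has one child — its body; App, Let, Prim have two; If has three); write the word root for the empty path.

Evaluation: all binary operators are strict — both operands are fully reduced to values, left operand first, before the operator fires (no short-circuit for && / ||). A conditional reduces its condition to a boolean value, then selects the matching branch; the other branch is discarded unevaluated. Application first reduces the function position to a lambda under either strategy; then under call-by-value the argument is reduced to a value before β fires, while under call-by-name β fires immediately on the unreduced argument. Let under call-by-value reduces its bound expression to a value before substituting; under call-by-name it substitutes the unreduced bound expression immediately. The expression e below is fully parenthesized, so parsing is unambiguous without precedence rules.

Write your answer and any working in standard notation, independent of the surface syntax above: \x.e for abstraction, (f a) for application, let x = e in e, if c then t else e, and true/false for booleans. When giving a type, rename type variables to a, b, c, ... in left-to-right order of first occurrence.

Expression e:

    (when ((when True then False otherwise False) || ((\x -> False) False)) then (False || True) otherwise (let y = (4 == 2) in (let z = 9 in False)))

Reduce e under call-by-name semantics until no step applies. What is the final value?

Answer: false

Derivation:
step 0: (if ((if true then false else false) || ((\x.false) false)) then (false || true) else (let y = (4 == 2) in (let z = 9 in false)))
step 1: [if@0.0] (if (false || ((\x.false) false)) then (false || true) else (let y = (4 == 2) in (let z = 9 in false)))
step 2: [beta@0.1] (if (false || false) then (false || true) else (let y = (4 == 2) in (let z = 9 in false)))
step 3: [delta@0] (if false then (false || true) else (let y = (4 == 2) in (let z = 9 in false)))
step 4: [if@root] (let y = (4 == 2) in (let z = 9 in false))
step 5: [let@root] (let z = 9 in false)
step 6: [let@root] false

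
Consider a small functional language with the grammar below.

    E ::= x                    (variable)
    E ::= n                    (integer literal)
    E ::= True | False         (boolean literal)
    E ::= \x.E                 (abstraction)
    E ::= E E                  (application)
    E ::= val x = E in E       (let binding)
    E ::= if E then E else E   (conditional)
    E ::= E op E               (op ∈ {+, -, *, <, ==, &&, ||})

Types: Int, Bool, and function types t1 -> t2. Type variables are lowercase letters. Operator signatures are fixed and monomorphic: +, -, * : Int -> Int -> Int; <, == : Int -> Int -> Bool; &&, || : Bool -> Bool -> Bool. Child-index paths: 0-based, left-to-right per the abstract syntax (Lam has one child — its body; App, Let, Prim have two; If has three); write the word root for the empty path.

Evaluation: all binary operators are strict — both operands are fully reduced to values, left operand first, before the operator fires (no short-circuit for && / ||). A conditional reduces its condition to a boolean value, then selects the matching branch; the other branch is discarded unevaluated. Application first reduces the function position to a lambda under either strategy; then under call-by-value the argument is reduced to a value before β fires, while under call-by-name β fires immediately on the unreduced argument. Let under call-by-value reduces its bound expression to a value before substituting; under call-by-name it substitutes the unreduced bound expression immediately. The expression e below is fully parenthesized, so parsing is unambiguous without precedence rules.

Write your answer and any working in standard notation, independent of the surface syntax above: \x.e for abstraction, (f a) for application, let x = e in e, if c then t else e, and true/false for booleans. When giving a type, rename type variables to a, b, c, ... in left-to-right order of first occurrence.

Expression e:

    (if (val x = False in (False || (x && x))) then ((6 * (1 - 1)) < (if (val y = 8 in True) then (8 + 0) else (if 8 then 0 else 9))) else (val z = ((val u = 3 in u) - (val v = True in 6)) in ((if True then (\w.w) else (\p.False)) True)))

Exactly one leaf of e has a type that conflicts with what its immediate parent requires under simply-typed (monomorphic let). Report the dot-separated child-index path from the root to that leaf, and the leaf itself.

Derivation:
let x : Bool
  unify Bool ~ Bool
x : Bool
  unify Bool ~ Bool
x : Bool
  unify Bool ~ Bool
  unify Bool ~ Bool
  unify Bool ~ Bool
  unify Int ~ Int
  unify Int ~ Int
  unify Int ~ Int
  unify Int ~ Int
  unify Int ~ Int
let y : Int
  unify Bool ~ Bool
  unify Int ~ Int
  unify Int ~ Int
  unify Int ~ Bool
  FAIL: mismatch Int ~ Bool

Answer: 1.1.2.0 : 8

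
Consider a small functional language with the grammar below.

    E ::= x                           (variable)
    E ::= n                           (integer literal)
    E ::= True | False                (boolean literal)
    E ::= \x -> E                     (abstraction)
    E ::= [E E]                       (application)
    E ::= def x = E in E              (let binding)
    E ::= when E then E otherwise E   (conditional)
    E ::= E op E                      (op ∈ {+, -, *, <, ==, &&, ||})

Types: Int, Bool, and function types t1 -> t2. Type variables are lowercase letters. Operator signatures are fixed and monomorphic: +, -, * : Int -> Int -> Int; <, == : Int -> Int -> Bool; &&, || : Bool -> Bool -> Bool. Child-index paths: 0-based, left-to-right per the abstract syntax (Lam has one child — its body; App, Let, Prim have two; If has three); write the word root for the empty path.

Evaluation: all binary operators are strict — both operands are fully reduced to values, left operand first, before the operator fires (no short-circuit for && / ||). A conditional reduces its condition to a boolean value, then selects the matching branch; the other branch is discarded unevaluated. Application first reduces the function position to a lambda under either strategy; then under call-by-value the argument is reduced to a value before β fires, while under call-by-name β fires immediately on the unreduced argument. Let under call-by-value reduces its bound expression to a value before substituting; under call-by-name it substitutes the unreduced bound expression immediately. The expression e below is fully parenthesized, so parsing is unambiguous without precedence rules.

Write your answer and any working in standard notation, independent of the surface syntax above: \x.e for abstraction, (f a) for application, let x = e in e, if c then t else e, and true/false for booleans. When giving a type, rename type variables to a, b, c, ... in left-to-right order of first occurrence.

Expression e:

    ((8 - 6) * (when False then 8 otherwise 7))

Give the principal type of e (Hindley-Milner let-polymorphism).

Answer: Int

Derivation:
  unify Int ~ Int
  unify Int ~ Int
  unify Int ~ Int
  unify Bool ~ Bool
  unify Int ~ Int
  unify Int ~ Int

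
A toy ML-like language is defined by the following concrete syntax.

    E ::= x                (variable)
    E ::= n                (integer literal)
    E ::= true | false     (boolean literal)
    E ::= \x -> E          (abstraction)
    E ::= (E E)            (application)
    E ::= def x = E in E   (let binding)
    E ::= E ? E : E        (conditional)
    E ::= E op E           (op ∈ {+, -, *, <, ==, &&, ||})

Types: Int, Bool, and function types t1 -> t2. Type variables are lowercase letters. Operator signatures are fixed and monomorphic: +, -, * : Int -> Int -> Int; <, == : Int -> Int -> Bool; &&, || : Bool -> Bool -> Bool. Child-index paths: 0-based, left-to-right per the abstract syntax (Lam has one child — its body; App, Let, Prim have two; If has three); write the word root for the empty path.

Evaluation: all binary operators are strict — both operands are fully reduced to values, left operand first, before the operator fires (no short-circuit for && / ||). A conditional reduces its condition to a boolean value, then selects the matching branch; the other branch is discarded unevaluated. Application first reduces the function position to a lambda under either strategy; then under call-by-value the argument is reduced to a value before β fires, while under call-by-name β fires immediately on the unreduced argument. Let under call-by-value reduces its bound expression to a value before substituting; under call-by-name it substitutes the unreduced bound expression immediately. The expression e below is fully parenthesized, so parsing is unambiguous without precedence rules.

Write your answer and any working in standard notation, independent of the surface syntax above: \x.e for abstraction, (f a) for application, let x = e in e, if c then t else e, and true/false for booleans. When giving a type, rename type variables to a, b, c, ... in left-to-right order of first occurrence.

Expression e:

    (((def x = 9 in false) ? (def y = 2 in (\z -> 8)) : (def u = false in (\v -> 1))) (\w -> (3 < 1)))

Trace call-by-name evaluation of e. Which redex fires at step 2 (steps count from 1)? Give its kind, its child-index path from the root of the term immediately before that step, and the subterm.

Working:
step 0: ((if (let x = 9 in false) then (let y = 2 in (\z.8)) else (let u = false in (\v.1))) (\w.(3 < 1)))
step 1: [let@0.0] ((if false then (let y = 2 in (\z.8)) else (let u = false in (\v.1))) (\w.(3 < 1)))
step 2: [if@0] ((let u = false in (\v.1)) (\w.(3 < 1)))

Answer: if at 0 : (if false then (let y = 2 in (\z.8)) else (let u = false in (\v.1)))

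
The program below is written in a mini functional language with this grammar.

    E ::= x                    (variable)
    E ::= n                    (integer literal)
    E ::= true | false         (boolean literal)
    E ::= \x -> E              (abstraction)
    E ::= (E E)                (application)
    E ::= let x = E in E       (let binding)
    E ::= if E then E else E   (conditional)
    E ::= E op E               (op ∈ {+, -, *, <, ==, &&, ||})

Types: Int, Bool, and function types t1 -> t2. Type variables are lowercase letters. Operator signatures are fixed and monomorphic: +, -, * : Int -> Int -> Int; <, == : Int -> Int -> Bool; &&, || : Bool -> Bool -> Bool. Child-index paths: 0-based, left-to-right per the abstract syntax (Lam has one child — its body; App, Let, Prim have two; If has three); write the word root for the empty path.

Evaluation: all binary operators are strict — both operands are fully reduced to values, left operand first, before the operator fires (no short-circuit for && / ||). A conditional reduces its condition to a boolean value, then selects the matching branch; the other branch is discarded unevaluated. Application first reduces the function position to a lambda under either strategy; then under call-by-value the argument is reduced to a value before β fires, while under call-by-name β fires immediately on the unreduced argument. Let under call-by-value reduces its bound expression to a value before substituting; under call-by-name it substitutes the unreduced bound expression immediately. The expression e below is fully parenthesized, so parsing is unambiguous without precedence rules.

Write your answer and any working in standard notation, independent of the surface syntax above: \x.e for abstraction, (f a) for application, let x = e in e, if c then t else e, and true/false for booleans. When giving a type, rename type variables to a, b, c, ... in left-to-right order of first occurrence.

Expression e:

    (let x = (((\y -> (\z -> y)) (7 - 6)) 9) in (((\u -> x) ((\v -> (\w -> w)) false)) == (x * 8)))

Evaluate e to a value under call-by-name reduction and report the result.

Working:
step 0: (let x = (((\y.(\z.y)) (7 - 6)) 9) in (((\u.x) ((\v.(\w.w)) false)) == (x * 8)))
step 1: [let@root] (((\u.(((\y.(\z.y)) (7 - 6)) 9)) ((\v.(\w.w)) false)) == ((((\y.(\z.y)) (7 - 6)) 9) * 8))
step 2: [beta@0] ((((\y.(\z.y)) (7 - 6)) 9) == ((((\y.(\z.y)) (7 - 6)) 9) * 8))
step 3: [beta@0.0] (((\z.(7 - 6)) 9) == ((((\y.(\z.y)) (7 - 6)) 9) * 8))
step 4: [beta@0] ((7 - 6) == ((((\y.(\z.y)) (7 - 6)) 9) * 8))
step 5: [delta@0] (1 == ((((\y.(\z.y)) (7 - 6)) 9) * 8))
step 6: [beta@1.0.0] (1 == (((\z.(7 - 6)) 9) * 8))
step 7: [beta@1.0] (1 == ((7 - 6) * 8))
step 8: [delta@1.0] (1 == (1 * 8))
step 9: [delta@1] (1 == 8)
step 10: [delta@root] false

Answer: false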